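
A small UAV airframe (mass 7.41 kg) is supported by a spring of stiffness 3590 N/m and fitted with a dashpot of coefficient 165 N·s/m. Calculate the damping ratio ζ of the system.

0.506

ω_n = √(k/m) = √(3590/7.41) = 22.01 rad/s.
Critical damping c_c = 2√(k·m) = 2√(3590 × 7.41) = 326.2 N·s/m, so ζ = c/c_c = 165/326.2 = 0.5058.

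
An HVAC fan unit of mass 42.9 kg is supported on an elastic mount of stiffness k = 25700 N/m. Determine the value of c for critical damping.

c_c = 2√(k·m) = 2√(25700 × 42.9) = 2 × 1050 = 2100 N·s/m.

2100 N·s/m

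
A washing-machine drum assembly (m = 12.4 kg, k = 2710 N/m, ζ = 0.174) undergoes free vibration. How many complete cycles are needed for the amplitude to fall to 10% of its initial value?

3 cycles

Logarithmic decrement δ = 2πζ/√(1 − ζ²) = 2π × 0.1740/√(1 − 0.0303) = 1.110.
x_n/x₀ = e^(−nδ) ≤ 0.1; take ln: n ≥ ln(1/0.1)/δ = 2.303/1.110 = 2.074.
So 3 complete cycles are required.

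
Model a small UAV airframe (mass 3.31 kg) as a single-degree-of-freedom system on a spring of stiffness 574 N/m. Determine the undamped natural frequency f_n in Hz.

ω_n = √(k/m) = √(574.0/3.31) = √173.4 = 13.17 rad/s.
f_n = ω_n/(2π) = 13.17/6.283 = 2.096 Hz.

2.10 Hz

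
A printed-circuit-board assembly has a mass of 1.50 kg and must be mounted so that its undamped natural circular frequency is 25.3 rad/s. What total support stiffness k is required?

960 N/m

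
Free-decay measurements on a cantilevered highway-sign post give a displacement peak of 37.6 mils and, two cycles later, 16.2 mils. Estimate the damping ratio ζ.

Logarithmic decrement δ = (1/n)·ln(x₀/x_n) = (1/2)·ln(37.6/16.2) = (1/2)·ln(2.321) = 0.4210.
ζ = δ/√(4π² + δ²) = 0.4210/√(39.48 + 0.177) = 0.4210/6.297 = 0.06685.

0.0669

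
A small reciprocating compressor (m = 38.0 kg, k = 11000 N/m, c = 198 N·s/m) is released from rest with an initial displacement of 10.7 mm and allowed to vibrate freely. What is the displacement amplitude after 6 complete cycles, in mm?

ζ = c/(2√(km)) = 198/(2√(11000 × 38.0)) = 198/1293 = 0.1531.
Logarithmic decrement δ = 2πζ/√(1 − ζ²) = 2π × 0.1531/√(1 − 0.0234) = 0.9736.
After n cycles, x_n/x₀ = e^(−nδ), so x_6 = 10.7 × e^(−6 × 0.9736) = 10.7 × 0.002904 = 0.03108 mm.

0.0311 mm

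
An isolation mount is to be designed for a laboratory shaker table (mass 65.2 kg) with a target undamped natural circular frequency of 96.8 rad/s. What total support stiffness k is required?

k = m·ω_n² = 65.2 × 96.80² = 65.2 × 9370 = 610900 N/m.

611000 N/m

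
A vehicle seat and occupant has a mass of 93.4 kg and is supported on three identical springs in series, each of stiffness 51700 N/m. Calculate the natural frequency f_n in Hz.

Series springs: 1/k_eq = 3/51700, so k_eq = 51700/3 = 17230 N/m.
ω_n = √(k_eq/m) = √(17230/93.4) = √184.5 = 13.58 rad/s.
f_n = ω_n/(2π) = 13.58/6.283 = 2.162 Hz.

2.16 Hz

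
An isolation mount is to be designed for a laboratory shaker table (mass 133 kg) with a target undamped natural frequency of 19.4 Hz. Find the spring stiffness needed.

1980000 N/m

ω_n = 2πf_n = 2π × 19.4 = 121.9 rad/s.
k = m·ω_n² = 133 × 121.9² = 133 × 14860 = 1976000 N/m.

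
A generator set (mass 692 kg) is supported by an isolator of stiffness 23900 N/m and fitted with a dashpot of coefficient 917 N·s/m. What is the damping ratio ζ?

ω_n = √(k/m) = √(23900/692) = 5.877 rad/s.
Critical damping c_c = 2√(k·m) = 2√(23900 × 692) = 8134 N·s/m, so ζ = c/c_c = 917/8134 = 0.1127.

0.113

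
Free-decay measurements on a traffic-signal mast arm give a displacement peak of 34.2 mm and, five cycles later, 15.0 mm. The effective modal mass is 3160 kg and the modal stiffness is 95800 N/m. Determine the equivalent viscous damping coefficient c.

913 N·s/m

Logarithmic decrement δ = (1/n)·ln(x₀/x_n) = (1/5)·ln(34.2/15.0) = (1/5)·ln(2.280) = 0.1648.
ζ = δ/√(4π² + δ²) = 0.1648/√(39.48 + 0.0272) = 0.1648/6.285 = 0.02623.
c = ζ · 2√(km) = 0.02623 × 2√(95800 × 3160) = 0.02623 × 34800 = 912.6 N·s/m.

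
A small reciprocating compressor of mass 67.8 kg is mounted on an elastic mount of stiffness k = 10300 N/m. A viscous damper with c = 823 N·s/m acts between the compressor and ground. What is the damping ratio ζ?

0.492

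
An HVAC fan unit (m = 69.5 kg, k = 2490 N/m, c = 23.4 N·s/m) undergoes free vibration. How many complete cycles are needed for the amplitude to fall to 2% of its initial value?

23 cycles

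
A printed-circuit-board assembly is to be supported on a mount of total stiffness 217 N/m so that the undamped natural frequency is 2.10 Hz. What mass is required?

ω_n = 2πf_n = 2π × 2.10 = 13.19 rad/s.
m = k/ω_n² = 217/13.19² = 217/174.1 = 1.246 kg.

1.25 kg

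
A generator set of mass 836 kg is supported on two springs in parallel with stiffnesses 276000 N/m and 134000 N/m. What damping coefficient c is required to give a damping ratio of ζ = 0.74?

27400 N·s/m

Parallel springs add: k_eq = 276000 + 134000 = 410000 N/m.
c_c = 2√(k_eq·m) = 2√(410000 × 836) = 37030 N·s/m.
c = ζ·c_c = 0.74 × 37030 = 27400 N·s/m.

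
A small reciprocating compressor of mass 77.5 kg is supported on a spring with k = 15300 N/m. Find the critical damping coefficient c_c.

2180 N·s/m

c_c = 2√(k·m) = 2√(15300 × 77.5) = 2 × 1089 = 2178 N·s/m.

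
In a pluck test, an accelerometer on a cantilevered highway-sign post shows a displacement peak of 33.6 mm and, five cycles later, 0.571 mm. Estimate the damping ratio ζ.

0.129

Logarithmic decrement δ = (1/n)·ln(x₀/x_n) = (1/5)·ln(33.6/0.571) = (1/5)·ln(58.84) = 0.8150.
ζ = δ/√(4π² + δ²) = 0.8150/√(39.48 + 0.664) = 0.8150/6.336 = 0.1286.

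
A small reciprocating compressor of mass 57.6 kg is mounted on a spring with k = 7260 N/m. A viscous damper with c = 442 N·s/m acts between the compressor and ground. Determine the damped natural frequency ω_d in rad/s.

10.6 rad/s

ω_n = √(k/m) = √(7260/57.6) = 11.23 rad/s.
Critical damping c_c = 2√(k·m) = 2√(7260 × 57.6) = 1293 N·s/m, so ζ = c/c_c = 442/1293 = 0.3418.
ω_d = ω_n√(1 − ζ²) = 11.23 × √(1 − 0.117) = 10.55 rad/s.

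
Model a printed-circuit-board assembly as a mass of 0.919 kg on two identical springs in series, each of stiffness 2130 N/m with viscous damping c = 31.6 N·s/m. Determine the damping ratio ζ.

0.505

Series springs: 1/k_eq = 2/2130, so k_eq = 2130/2 = 1065 N/m.
ω_n = √(k_eq/m) = √(1065/0.919) = 34.04 rad/s.
Critical damping c_c = 2√(k_eq·m) = 2√(1065 × 0.919) = 62.57 N·s/m, so ζ = c/c_c = 31.6/62.57 = 0.5050.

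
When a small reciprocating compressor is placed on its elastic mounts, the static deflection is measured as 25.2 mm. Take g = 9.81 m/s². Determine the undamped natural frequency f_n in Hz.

3.14 Hz

ω_n = √(g/δ_st) = √(9.81/0.0252) = √389.3 = 19.73 rad/s.
f_n = ω_n/(2π) = 19.73/6.283 = 3.140 Hz.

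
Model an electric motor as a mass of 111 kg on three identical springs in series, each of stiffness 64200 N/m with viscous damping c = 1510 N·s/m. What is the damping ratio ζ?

0.490

Series springs: 1/k_eq = 3/64200, so k_eq = 64200/3 = 21400 N/m.
ω_n = √(k_eq/m) = √(21400/111) = 13.88 rad/s.
Critical damping c_c = 2√(k_eq·m) = 2√(21400 × 111) = 3082 N·s/m, so ζ = c/c_c = 1510/3082 = 0.4899.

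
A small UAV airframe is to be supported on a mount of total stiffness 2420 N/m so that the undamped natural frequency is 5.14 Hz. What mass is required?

2.32 kg

ω_n = 2πf_n = 2π × 5.14 = 32.30 rad/s.
m = k/ω_n² = 2420/32.30² = 2420/1043 = 2.320 kg.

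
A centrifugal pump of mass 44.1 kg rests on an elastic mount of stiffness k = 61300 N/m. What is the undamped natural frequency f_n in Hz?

ω_n = √(k/m) = √(61300/44.1) = √1390 = 37.28 rad/s.
f_n = ω_n/(2π) = 37.28/6.283 = 5.934 Hz.

5.93 Hz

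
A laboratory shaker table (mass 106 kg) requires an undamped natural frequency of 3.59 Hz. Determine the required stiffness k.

53900 N/m

ω_n = 2πf_n = 2π × 3.59 = 22.56 rad/s.
k = m·ω_n² = 106 × 22.56² = 106 × 508.8 = 53930 N/m.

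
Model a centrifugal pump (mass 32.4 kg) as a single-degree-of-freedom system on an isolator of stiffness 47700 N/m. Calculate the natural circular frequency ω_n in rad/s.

ω_n = √(k/m) = √(47700/32.4) = √1472 = 38.37 rad/s.

38.4 rad/s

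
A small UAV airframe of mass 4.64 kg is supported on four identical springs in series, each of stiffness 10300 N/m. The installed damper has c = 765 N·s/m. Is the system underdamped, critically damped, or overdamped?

Series springs: 1/k_eq = 4/10300, so k_eq = 10300/4 = 2575 N/m.
c_c = 2√(k_eq·m) = 218.6 N·s/m; ζ = c/c_c = 765/218.6 = 3.50.
Since ζ > 1 the system is overdamped.

overdamped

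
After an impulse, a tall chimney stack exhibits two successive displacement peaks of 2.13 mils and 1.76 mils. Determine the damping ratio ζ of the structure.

0.0304

Logarithmic decrement δ = (1/n)·ln(x₀/x_n) = (1/1)·ln(2.13/1.76) = (1/1)·ln(1.210) = 0.1908.
ζ = δ/√(4π² + δ²) = 0.1908/√(39.48 + 0.0364) = 0.1908/6.286 = 0.03035.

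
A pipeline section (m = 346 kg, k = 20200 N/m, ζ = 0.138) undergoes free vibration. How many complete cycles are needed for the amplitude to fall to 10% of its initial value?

Logarithmic decrement δ = 2πζ/√(1 − ζ²) = 2π × 0.1380/√(1 − 0.0190) = 0.8755.
x_n/x₀ = e^(−nδ) ≤ 0.1; take ln: n ≥ ln(1/0.1)/δ = 2.303/0.8755 = 2.630.
So 3 complete cycles are required.

3 cycles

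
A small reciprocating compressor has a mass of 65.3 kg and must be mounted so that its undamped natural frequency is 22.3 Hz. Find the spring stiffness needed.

ω_n = 2πf_n = 2π × 22.3 = 140.1 rad/s.
k = m·ω_n² = 65.3 × 140.1² = 65.3 × 19630 = 1282000 N/m.

1280000 N/m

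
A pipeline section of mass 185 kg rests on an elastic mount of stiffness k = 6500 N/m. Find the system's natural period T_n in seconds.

1.06 s

ω_n = √(k/m) = √(6500/185) = √35.14 = 5.927 rad/s.
T_n = 2π/ω_n = 6.283/5.927 = 1.060 s.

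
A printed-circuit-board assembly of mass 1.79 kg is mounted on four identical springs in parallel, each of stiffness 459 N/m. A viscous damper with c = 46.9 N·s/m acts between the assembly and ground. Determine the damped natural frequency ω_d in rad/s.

29.2 rad/s

Parallel springs add: k_eq = 4 × 459 = 1836 N/m.
ω_n = √(k_eq/m) = √(1836/1.79) = 32.03 rad/s.
Critical damping c_c = 2√(k_eq·m) = 2√(1836 × 1.79) = 114.7 N·s/m, so ζ = c/c_c = 46.9/114.7 = 0.4091.
ω_d = ω_n√(1 − ζ²) = 32.03 × √(1 − 0.167) = 29.22 rad/s.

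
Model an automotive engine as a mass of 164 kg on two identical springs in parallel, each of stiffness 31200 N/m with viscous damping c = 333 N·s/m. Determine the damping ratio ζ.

0.0520

Parallel springs add: k_eq = 2 × 31200 = 62400 N/m.
ω_n = √(k_eq/m) = √(62400/164) = 19.51 rad/s.
Critical damping c_c = 2√(k_eq·m) = 2√(62400 × 164) = 6398 N·s/m, so ζ = c/c_c = 333/6398 = 0.05205.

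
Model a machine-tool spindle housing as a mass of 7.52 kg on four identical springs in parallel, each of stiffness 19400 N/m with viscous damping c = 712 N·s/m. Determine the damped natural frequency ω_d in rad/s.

Parallel springs add: k_eq = 4 × 19400 = 77600 N/m.
ω_n = √(k_eq/m) = √(77600/7.52) = 101.6 rad/s.
Critical damping c_c = 2√(k_eq·m) = 2√(77600 × 7.52) = 1528 N·s/m, so ζ = c/c_c = 712/1528 = 0.4660.
ω_d = ω_n√(1 − ζ²) = 101.6 × √(1 − 0.217) = 89.88 rad/s.

89.9 rad/s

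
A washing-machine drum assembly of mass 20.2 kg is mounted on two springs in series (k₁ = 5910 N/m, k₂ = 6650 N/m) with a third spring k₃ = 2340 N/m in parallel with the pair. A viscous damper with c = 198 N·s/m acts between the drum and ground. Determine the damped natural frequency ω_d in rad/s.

15.7 rad/s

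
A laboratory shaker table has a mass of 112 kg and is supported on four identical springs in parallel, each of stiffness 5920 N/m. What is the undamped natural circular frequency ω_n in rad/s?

14.5 rad/s

Parallel springs add: k_eq = 4 × 5920 = 23680 N/m.
ω_n = √(k_eq/m) = √(23680/112) = √211.4 = 14.54 rad/s.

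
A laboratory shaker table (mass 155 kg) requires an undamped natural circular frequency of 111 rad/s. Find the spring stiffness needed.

k = m·ω_n² = 155 × 111.0² = 155 × 12320 = 1910000 N/m.

1910000 N/m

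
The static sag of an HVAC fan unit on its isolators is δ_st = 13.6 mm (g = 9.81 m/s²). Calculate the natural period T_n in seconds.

0.234 s

ω_n = √(g/δ_st) = √(9.81/0.0136) = √721.3 = 26.86 rad/s.
T_n = 2π/ω_n = 6.283/26.86 = 0.2339 s.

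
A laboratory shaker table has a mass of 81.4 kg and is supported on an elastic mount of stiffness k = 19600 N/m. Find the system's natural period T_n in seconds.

0.405 s

ω_n = √(k/m) = √(19600/81.4) = √240.8 = 15.52 rad/s.
T_n = 2π/ω_n = 6.283/15.52 = 0.4049 s.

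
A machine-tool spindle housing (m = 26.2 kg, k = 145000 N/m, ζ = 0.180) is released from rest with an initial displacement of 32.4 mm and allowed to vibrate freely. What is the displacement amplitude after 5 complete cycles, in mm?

Logarithmic decrement δ = 2πζ/√(1 − ζ²) = 2π × 0.1800/√(1 − 0.0324) = 1.150.
After n cycles, x_n/x₀ = e^(−nδ), so x_5 = 32.4 × e^(−5 × 1.150) = 32.4 × 0.003187 = 0.1032 mm.

0.103 mm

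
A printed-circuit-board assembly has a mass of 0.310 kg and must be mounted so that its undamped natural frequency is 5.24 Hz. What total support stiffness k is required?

ω_n = 2πf_n = 2π × 5.24 = 32.92 rad/s.
k = m·ω_n² = 0.310 × 32.92² = 0.310 × 1084 = 336.0 N/m.

336 N/m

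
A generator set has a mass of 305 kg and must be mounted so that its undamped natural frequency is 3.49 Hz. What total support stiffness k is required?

147000 N/m

ω_n = 2πf_n = 2π × 3.49 = 21.93 rad/s.
k = m·ω_n² = 305 × 21.93² = 305 × 480.9 = 146700 N/m.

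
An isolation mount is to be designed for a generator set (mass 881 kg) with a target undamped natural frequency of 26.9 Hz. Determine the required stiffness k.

ω_n = 2πf_n = 2π × 26.9 = 169.0 rad/s.
k = m·ω_n² = 881 × 169.0² = 881 × 28570 = 25170000 N/m.

25200000 N/m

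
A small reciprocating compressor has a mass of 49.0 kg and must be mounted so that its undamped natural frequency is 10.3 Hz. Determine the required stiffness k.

ω_n = 2πf_n = 2π × 10.3 = 64.72 rad/s.
k = m·ω_n² = 49.0 × 64.72² = 49.0 × 4188 = 205200 N/m.

205000 N/m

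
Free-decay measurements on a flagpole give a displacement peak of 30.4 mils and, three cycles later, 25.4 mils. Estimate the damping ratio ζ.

0.00953

Logarithmic decrement δ = (1/n)·ln(x₀/x_n) = (1/3)·ln(30.4/25.4) = (1/3)·ln(1.197) = 0.05990.
ζ = δ/√(4π² + δ²) = 0.05990/√(39.48 + 0.00359) = 0.05990/6.283 = 0.009533.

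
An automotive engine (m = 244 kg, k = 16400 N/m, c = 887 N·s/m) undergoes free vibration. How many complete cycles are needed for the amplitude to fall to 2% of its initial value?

ζ = c/(2√(km)) = 887/(2√(16400 × 244)) = 887/4001 = 0.2217.
Logarithmic decrement δ = 2πζ/√(1 − ζ²) = 2π × 0.2217/√(1 − 0.0492) = 1.429.
x_n/x₀ = e^(−nδ) ≤ 0.02; take ln: n ≥ ln(1/0.02)/δ = 3.912/1.429 = 2.738.
So 3 complete cycles are required.

3 cycles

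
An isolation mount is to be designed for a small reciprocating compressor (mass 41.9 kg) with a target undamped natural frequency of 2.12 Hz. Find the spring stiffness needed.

7430 N/m

ω_n = 2πf_n = 2π × 2.12 = 13.32 rad/s.
k = m·ω_n² = 41.9 × 13.32² = 41.9 × 177.4 = 7434 N/m.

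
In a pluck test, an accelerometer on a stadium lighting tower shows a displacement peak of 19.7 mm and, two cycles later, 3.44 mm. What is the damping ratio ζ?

0.138

Logarithmic decrement δ = (1/n)·ln(x₀/x_n) = (1/2)·ln(19.7/3.44) = (1/2)·ln(5.727) = 0.8726.
ζ = δ/√(4π² + δ²) = 0.8726/√(39.48 + 0.761) = 0.8726/6.343 = 0.1376.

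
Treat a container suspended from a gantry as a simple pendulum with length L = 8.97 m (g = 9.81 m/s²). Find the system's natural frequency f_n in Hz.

For a simple pendulum ω_n = √(g/L) = √(9.81/8.97) = √1.094 = 1.046 rad/s.
f_n = ω_n/(2π) = 1.046/6.283 = 0.1664 Hz.

0.166 Hz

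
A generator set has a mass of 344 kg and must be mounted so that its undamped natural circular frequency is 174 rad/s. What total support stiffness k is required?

k = m·ω_n² = 344 × 174.0² = 344 × 30280 = 10410000 N/m.

10400000 N/m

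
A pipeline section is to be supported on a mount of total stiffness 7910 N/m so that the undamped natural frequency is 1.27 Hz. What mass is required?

124 kg

ω_n = 2πf_n = 2π × 1.27 = 7.980 rad/s.
m = k/ω_n² = 7910/7.980² = 7910/63.67 = 124.2 kg.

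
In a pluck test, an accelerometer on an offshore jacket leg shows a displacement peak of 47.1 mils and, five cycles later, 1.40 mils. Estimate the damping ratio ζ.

0.111

Logarithmic decrement δ = (1/n)·ln(x₀/x_n) = (1/5)·ln(47.1/1.40) = (1/5)·ln(33.64) = 0.7032.
ζ = δ/√(4π² + δ²) = 0.7032/√(39.48 + 0.494) = 0.7032/6.322 = 0.1112.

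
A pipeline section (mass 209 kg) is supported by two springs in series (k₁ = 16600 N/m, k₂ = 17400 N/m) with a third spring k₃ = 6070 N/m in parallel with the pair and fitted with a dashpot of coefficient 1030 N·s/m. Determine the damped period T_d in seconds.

Series pair: k_s = k₁k₂/(k₁+k₂) = (16600)(17400)/(16600 + 17400) = 8495 N/m. In parallel with k₃: k_eq = 8495 + 6070 = 14570 N/m.
ω_n = √(k_eq/m) = √(14570/209) = 8.348 rad/s.
Critical damping c_c = 2√(k_eq·m) = 2√(14570 × 209) = 3489 N·s/m, so ζ = c/c_c = 1030/3489 = 0.2952.
ω_d = ω_n√(1 − ζ²) = 8.348 × √(1 − 0.0871) = 7.976 rad/s.
T_d = 2π/ω_d = 0.7877 s.

0.788 s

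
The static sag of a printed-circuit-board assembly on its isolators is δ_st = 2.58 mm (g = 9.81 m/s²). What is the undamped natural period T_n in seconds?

0.102 s

ω_n = √(g/δ_st) = √(9.81/0.00258) = √3802 = 61.66 rad/s.
T_n = 2π/ω_n = 6.283/61.66 = 0.1019 s.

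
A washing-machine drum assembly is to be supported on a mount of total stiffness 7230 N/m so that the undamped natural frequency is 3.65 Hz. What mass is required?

ω_n = 2πf_n = 2π × 3.65 = 22.93 rad/s.
m = k/ω_n² = 7230/22.93² = 7230/526.0 = 13.75 kg.

13.7 kg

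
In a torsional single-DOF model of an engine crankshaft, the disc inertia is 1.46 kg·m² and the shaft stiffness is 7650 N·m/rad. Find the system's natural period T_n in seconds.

0.0868 s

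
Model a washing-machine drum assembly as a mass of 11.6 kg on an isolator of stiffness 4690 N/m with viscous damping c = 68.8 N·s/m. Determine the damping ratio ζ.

0.147

ω_n = √(k/m) = √(4690/11.6) = 20.11 rad/s.
Critical damping c_c = 2√(k·m) = 2√(4690 × 11.6) = 466.5 N·s/m, so ζ = c/c_c = 68.8/466.5 = 0.1475.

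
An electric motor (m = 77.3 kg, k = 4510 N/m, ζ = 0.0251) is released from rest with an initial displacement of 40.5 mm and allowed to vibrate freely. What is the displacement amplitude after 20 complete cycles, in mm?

Logarithmic decrement δ = 2πζ/√(1 − ζ²) = 2π × 0.02510/√(1 − 0.000630) = 0.1578.
After n cycles, x_n/x₀ = e^(−nδ), so x_20 = 40.5 × e^(−20 × 0.1578) = 40.5 × 0.04263 = 1.727 mm.

1.73 mm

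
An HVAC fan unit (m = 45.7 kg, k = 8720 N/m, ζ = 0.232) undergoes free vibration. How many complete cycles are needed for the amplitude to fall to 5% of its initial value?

Logarithmic decrement δ = 2πζ/√(1 − ζ²) = 2π × 0.2320/√(1 − 0.0538) = 1.499.
x_n/x₀ = e^(−nδ) ≤ 0.05; take ln: n ≥ ln(1/0.05)/δ = 2.996/1.499 = 1.999.
So 2 complete cycles are required.

2 cycles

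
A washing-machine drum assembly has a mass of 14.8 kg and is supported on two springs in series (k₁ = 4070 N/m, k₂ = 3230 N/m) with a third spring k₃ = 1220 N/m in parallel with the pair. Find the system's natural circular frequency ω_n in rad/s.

Series pair: k_s = k₁k₂/(k₁+k₂) = (4070)(3230)/(4070 + 3230) = 1801 N/m. In parallel with k₃: k_eq = 1801 + 1220 = 3021 N/m.
ω_n = √(k_eq/m) = √(3021/14.8) = √204.1 = 14.29 rad/s.

14.3 rad/s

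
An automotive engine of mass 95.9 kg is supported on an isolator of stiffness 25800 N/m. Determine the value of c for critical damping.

3150 N·s/m

c_c = 2√(k·m) = 2√(25800 × 95.9) = 2 × 1573 = 3146 N·s/m.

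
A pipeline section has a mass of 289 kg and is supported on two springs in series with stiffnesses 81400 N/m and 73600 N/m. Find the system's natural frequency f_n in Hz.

1.84 Hz

Series springs: 1/k_eq = 1/81400 + 1/73600 = 2.587×10^-5, so k_eq = 38650 N/m.
ω_n = √(k_eq/m) = √(38650/289) = √133.7 = 11.56 rad/s.
f_n = ω_n/(2π) = 11.56/6.283 = 1.841 Hz.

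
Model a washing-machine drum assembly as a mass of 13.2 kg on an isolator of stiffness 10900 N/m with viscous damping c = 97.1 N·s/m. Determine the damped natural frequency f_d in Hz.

4.54 Hz

ω_n = √(k/m) = √(10900/13.2) = 28.74 rad/s.
Critical damping c_c = 2√(k·m) = 2√(10900 × 13.2) = 758.6 N·s/m, so ζ = c/c_c = 97.1/758.6 = 0.1280.
ω_d = ω_n√(1 − ζ²) = 28.74 × √(1 − 0.0164) = 28.50 rad/s.
f_d = ω_d/(2π) = 4.536 Hz.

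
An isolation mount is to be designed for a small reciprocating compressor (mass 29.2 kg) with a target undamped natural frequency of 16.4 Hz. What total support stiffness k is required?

310000 N/m

ω_n = 2πf_n = 2π × 16.4 = 103.0 rad/s.
k = m·ω_n² = 29.2 × 103.0² = 29.2 × 10620 = 310000 N/m.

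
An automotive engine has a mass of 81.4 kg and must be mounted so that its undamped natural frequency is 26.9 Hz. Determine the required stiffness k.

ω_n = 2πf_n = 2π × 26.9 = 169.0 rad/s.
k = m·ω_n² = 81.4 × 169.0² = 81.4 × 28570 = 2325000 N/m.

2330000 N/m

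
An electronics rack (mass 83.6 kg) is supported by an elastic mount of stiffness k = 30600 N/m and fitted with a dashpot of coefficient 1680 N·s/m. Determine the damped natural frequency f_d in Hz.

2.59 Hz

ω_n = √(k/m) = √(30600/83.6) = 19.13 rad/s.
Critical damping c_c = 2√(k·m) = 2√(30600 × 83.6) = 3199 N·s/m, so ζ = c/c_c = 1680/3199 = 0.5252.
ω_d = ω_n√(1 − ζ²) = 19.13 × √(1 − 0.276) = 16.28 rad/s.
f_d = ω_d/(2π) = 2.591 Hz.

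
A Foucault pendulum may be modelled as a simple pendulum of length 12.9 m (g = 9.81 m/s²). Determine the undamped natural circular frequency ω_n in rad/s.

0.872 rad/s

For a simple pendulum ω_n = √(g/L) = √(9.81/12.9) = √0.7605 = 0.8720 rad/s.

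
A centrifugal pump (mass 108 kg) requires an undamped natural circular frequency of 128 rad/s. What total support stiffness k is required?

k = m·ω_n² = 108 × 128.0² = 108 × 16380 = 1769000 N/m.

1770000 N/m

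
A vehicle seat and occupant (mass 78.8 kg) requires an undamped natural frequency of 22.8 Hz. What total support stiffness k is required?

1620000 N/m

ω_n = 2πf_n = 2π × 22.8 = 143.3 rad/s.
k = m·ω_n² = 78.8 × 143.3² = 78.8 × 20520 = 1617000 N/m.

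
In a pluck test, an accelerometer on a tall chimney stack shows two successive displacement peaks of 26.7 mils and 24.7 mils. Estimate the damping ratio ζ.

Logarithmic decrement δ = (1/n)·ln(x₀/x_n) = (1/1)·ln(26.7/24.7) = (1/1)·ln(1.081) = 0.07786.
ζ = δ/√(4π² + δ²) = 0.07786/√(39.48 + 0.00606) = 0.07786/6.284 = 0.01239.

0.0124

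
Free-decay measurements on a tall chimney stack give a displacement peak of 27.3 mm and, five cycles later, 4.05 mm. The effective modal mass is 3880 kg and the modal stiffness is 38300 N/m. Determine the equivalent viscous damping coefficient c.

1480 N·s/m

Logarithmic decrement δ = (1/n)·ln(x₀/x_n) = (1/5)·ln(27.3/4.05) = (1/5)·ln(6.741) = 0.3816.
ζ = δ/√(4π² + δ²) = 0.3816/√(39.48 + 0.146) = 0.3816/6.295 = 0.06063.
c = ζ · 2√(km) = 0.06063 × 2√(38300 × 3880) = 0.06063 × 24380 = 1478 N·s/m.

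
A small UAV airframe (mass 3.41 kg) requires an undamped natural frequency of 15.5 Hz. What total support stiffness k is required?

ω_n = 2πf_n = 2π × 15.5 = 97.39 rad/s.
k = m·ω_n² = 3.41 × 97.39² = 3.41 × 9485 = 32340 N/m.

32300 N/m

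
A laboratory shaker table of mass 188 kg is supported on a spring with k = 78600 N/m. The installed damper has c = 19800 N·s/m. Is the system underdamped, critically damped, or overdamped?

overdamped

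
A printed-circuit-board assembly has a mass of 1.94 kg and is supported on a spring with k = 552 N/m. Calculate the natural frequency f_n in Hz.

ω_n = √(k/m) = √(552.0/1.94) = √284.5 = 16.87 rad/s.
f_n = ω_n/(2π) = 16.87/6.283 = 2.685 Hz.

2.68 Hz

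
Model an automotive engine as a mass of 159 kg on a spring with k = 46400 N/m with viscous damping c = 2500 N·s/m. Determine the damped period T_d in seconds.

0.414 s

ω_n = √(k/m) = √(46400/159) = 17.08 rad/s.
Critical damping c_c = 2√(k·m) = 2√(46400 × 159) = 5432 N·s/m, so ζ = c/c_c = 2500/5432 = 0.4602.
ω_d = ω_n√(1 − ζ²) = 17.08 × √(1 − 0.212) = 15.17 rad/s.
T_d = 2π/ω_d = 0.4143 s.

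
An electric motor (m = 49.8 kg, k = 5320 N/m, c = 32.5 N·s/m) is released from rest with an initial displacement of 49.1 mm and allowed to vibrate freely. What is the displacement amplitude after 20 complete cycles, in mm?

ζ = c/(2√(km)) = 32.5/(2√(5320 × 49.8)) = 32.5/1029 = 0.03157.
Logarithmic decrement δ = 2πζ/√(1 − ζ²) = 2π × 0.03157/√(1 − 0.000997) = 0.1985.
After n cycles, x_n/x₀ = e^(−nδ), so x_20 = 49.1 × e^(−20 × 0.1985) = 49.1 × 0.01889 = 0.9274 mm.

0.927 mm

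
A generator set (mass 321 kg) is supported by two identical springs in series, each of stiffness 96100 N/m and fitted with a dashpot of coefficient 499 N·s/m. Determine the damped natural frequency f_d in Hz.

1.94 Hz

Series springs: 1/k_eq = 2/96100, so k_eq = 96100/2 = 48050 N/m.
ω_n = √(k_eq/m) = √(48050/321) = 12.23 rad/s.
Critical damping c_c = 2√(k_eq·m) = 2√(48050 × 321) = 7855 N·s/m, so ζ = c/c_c = 499/7855 = 0.06353.
ω_d = ω_n√(1 − ζ²) = 12.23 × √(1 − 0.00404) = 12.21 rad/s.
f_d = ω_d/(2π) = 1.943 Hz.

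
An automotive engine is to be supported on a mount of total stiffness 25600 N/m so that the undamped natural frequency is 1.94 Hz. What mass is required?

ω_n = 2πf_n = 2π × 1.94 = 12.19 rad/s.
m = k/ω_n² = 25600/12.19² = 25600/148.6 = 172.3 kg.

172 kg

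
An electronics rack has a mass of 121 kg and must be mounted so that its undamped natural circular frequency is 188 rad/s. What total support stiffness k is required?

k = m·ω_n² = 121 × 188.0² = 121 × 35340 = 4277000 N/m.

4280000 N/m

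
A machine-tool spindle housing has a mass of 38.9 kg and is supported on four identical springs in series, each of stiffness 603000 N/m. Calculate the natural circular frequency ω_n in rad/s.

Series springs: 1/k_eq = 4/603000, so k_eq = 603000/4 = 150800 N/m.
ω_n = √(k_eq/m) = √(150800/38.9) = √3875 = 62.25 rad/s.

62.3 rad/s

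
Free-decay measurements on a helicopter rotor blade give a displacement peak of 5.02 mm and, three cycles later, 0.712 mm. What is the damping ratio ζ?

0.103

Logarithmic decrement δ = (1/n)·ln(x₀/x_n) = (1/3)·ln(5.02/0.712) = (1/3)·ln(7.051) = 0.6510.
ζ = δ/√(4π² + δ²) = 0.6510/√(39.48 + 0.424) = 0.6510/6.317 = 0.1031.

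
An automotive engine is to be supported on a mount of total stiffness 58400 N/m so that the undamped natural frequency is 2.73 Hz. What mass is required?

198 kg

ω_n = 2πf_n = 2π × 2.73 = 17.15 rad/s.
m = k/ω_n² = 58400/17.15² = 58400/294.2 = 198.5 kg.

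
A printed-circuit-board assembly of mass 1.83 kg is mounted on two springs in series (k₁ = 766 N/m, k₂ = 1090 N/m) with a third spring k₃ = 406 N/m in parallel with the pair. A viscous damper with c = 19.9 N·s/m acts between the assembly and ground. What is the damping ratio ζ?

0.251

Series pair: k_s = k₁k₂/(k₁+k₂) = (766)(1090)/(766 + 1090) = 449.9 N/m. In parallel with k₃: k_eq = 449.9 + 406 = 855.9 N/m.
ω_n = √(k_eq/m) = √(855.9/1.83) = 21.63 rad/s.
Critical damping c_c = 2√(k_eq·m) = 2√(855.9 × 1.83) = 79.15 N·s/m, so ζ = c/c_c = 19.9/79.15 = 0.2514.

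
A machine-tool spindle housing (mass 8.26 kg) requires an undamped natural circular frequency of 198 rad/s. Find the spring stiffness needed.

324000 N/m

k = m·ω_n² = 8.26 × 198.0² = 8.26 × 39200 = 323800 N/m.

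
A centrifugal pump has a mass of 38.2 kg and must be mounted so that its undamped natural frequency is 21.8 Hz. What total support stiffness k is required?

717000 N/m

ω_n = 2πf_n = 2π × 21.8 = 137.0 rad/s.
k = m·ω_n² = 38.2 × 137.0² = 38.2 × 18760 = 716700 N/m.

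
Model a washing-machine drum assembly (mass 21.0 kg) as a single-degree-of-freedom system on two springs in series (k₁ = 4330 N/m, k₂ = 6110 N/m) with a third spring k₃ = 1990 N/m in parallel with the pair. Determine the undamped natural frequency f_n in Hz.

2.34 Hz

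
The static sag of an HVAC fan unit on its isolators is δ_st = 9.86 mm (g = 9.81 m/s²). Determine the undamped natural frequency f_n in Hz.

5.02 Hz

ω_n = √(g/δ_st) = √(9.81/0.00986) = √994.9 = 31.54 rad/s.
f_n = ω_n/(2π) = 31.54/6.283 = 5.020 Hz.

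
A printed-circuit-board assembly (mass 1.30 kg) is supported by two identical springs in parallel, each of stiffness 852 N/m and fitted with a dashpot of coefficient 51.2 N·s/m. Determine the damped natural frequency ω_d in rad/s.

Parallel springs add: k_eq = 2 × 852 = 1704 N/m.
ω_n = √(k_eq/m) = √(1704/1.30) = 36.20 rad/s.
Critical damping c_c = 2√(k_eq·m) = 2√(1704 × 1.30) = 94.13 N·s/m, so ζ = c/c_c = 51.2/94.13 = 0.5439.
ω_d = ω_n√(1 − ζ²) = 36.20 × √(1 − 0.296) = 30.38 rad/s.

30.4 rad/s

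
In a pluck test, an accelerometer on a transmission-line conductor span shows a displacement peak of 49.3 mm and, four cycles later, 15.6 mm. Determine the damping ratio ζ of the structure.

Logarithmic decrement δ = (1/n)·ln(x₀/x_n) = (1/4)·ln(49.3/15.6) = (1/4)·ln(3.160) = 0.2877.
ζ = δ/√(4π² + δ²) = 0.2877/√(39.48 + 0.0828) = 0.2877/6.290 = 0.04574.

0.0457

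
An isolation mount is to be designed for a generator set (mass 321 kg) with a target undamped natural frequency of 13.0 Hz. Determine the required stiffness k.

2140000 N/m

ω_n = 2πf_n = 2π × 13.0 = 81.68 rad/s.
k = m·ω_n² = 321 × 81.68² = 321 × 6672 = 2142000 N/m.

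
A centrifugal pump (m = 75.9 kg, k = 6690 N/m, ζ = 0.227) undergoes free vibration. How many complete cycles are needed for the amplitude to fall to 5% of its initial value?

3 cycles

Logarithmic decrement δ = 2πζ/√(1 − ζ²) = 2π × 0.2270/√(1 − 0.0515) = 1.465.
x_n/x₀ = e^(−nδ) ≤ 0.05; take ln: n ≥ ln(1/0.05)/δ = 2.996/1.465 = 2.046.
So 3 complete cycles are required.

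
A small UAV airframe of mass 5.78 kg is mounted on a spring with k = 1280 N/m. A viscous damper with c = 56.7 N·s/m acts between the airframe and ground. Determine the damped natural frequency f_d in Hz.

ω_n = √(k/m) = √(1280/5.78) = 14.88 rad/s.
Critical damping c_c = 2√(k·m) = 2√(1280 × 5.78) = 172.0 N·s/m, so ζ = c/c_c = 56.7/172.0 = 0.3296.
ω_d = ω_n√(1 − ζ²) = 14.88 × √(1 − 0.109) = 14.05 rad/s.
f_d = ω_d/(2π) = 2.236 Hz.

2.24 Hz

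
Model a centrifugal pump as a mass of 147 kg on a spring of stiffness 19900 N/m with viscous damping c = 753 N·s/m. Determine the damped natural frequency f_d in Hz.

1.81 Hz

ω_n = √(k/m) = √(19900/147) = 11.64 rad/s.
Critical damping c_c = 2√(k·m) = 2√(19900 × 147) = 3421 N·s/m, so ζ = c/c_c = 753/3421 = 0.2201.
ω_d = ω_n√(1 − ζ²) = 11.64 × √(1 − 0.0485) = 11.35 rad/s.
f_d = ω_d/(2π) = 1.806 Hz.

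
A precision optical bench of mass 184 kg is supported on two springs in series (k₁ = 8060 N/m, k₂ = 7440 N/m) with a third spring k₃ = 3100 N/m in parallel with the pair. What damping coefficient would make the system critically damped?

Series pair: k_s = k₁k₂/(k₁+k₂) = (8060)(7440)/(8060 + 7440) = 3869 N/m. In parallel with k₃: k_eq = 3869 + 3100 = 6969 N/m.
c_c = 2√(k_eq·m) = 2√(6969 × 184) = 2 × 1132 = 2265 N·s/m.

2260 N·s/m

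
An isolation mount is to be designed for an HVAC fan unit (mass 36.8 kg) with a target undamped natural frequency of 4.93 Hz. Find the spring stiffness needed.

35300 N/m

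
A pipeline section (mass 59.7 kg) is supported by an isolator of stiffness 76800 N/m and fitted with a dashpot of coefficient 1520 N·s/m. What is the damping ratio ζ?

0.355

ω_n = √(k/m) = √(76800/59.7) = 35.87 rad/s.
Critical damping c_c = 2√(k·m) = 2√(76800 × 59.7) = 4283 N·s/m, so ζ = c/c_c = 1520/4283 = 0.3549.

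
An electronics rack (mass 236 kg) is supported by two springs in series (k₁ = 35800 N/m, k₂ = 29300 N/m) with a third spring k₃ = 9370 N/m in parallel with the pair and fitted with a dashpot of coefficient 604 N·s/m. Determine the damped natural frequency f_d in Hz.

1.64 Hz

Series pair: k_s = k₁k₂/(k₁+k₂) = (35800)(29300)/(35800 + 29300) = 16110 N/m. In parallel with k₃: k_eq = 16110 + 9370 = 25480 N/m.
ω_n = √(k_eq/m) = √(25480/236) = 10.39 rad/s.
Critical damping c_c = 2√(k_eq·m) = 2√(25480 × 236) = 4905 N·s/m, so ζ = c/c_c = 604/4905 = 0.1231.
ω_d = ω_n√(1 − ζ²) = 10.39 × √(1 − 0.0152) = 10.31 rad/s.
f_d = ω_d/(2π) = 1.641 Hz.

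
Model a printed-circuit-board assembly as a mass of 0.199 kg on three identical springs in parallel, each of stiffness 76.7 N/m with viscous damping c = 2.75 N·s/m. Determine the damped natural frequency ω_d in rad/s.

Parallel springs add: k_eq = 3 × 76.7 = 230.1 N/m.
ω_n = √(k_eq/m) = √(230.1/0.199) = 34.00 rad/s.
Critical damping c_c = 2√(k_eq·m) = 2√(230.1 × 0.199) = 13.53 N·s/m, so ζ = c/c_c = 2.75/13.53 = 0.2032.
ω_d = ω_n√(1 − ζ²) = 34.00 × √(1 − 0.0413) = 33.29 rad/s.

33.3 rad/s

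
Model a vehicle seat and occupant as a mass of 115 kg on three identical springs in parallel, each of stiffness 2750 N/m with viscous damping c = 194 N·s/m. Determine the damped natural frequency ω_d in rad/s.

8.43 rad/s

Parallel springs add: k_eq = 3 × 2750 = 8250 N/m.
ω_n = √(k_eq/m) = √(8250/115) = 8.470 rad/s.
Critical damping c_c = 2√(k_eq·m) = 2√(8250 × 115) = 1948 N·s/m, so ζ = c/c_c = 194/1948 = 0.09959.
ω_d = ω_n√(1 − ζ²) = 8.470 × √(1 − 0.00992) = 8.428 rad/s.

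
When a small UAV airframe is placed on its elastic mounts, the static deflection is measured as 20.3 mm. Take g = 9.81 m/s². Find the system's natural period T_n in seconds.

ω_n = √(g/δ_st) = √(9.81/0.0203) = √483.3 = 21.98 rad/s.
T_n = 2π/ω_n = 6.283/21.98 = 0.2858 s.

0.286 s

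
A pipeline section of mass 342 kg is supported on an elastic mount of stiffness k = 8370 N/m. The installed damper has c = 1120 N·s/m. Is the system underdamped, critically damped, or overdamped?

underdamped

c_c = 2√(k·m) = 3384 N·s/m; ζ = c/c_c = 1120/3384 = 0.331.
Since ζ < 1 the system is underdamped.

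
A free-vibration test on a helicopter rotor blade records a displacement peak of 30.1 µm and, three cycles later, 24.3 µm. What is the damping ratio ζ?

Logarithmic decrement δ = (1/n)·ln(x₀/x_n) = (1/3)·ln(30.1/24.3) = (1/3)·ln(1.239) = 0.07135.
ζ = δ/√(4π² + δ²) = 0.07135/√(39.48 + 0.00509) = 0.07135/6.284 = 0.01135.

0.0114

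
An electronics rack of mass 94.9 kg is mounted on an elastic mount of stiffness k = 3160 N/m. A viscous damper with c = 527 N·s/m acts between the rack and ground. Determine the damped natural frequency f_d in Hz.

ω_n = √(k/m) = √(3160/94.9) = 5.770 rad/s.
Critical damping c_c = 2√(k·m) = 2√(3160 × 94.9) = 1095 N·s/m, so ζ = c/c_c = 527/1095 = 0.4812.
ω_d = ω_n√(1 − ζ²) = 5.770 × √(1 − 0.232) = 5.059 rad/s.
f_d = ω_d/(2π) = 0.8051 Hz.

0.805 Hz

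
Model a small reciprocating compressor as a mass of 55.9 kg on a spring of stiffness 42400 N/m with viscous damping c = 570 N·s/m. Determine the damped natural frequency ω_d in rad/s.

ω_n = √(k/m) = √(42400/55.9) = 27.54 rad/s.
Critical damping c_c = 2√(k·m) = 2√(42400 × 55.9) = 3079 N·s/m, so ζ = c/c_c = 570/3079 = 0.1851.
ω_d = ω_n√(1 − ζ²) = 27.54 × √(1 − 0.0343) = 27.06 rad/s.

27.1 rad/s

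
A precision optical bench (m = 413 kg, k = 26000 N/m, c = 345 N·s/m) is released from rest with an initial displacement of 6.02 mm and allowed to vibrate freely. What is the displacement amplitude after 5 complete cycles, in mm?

1.15 mm

ζ = c/(2√(km)) = 345/(2√(26000 × 413)) = 345/6554 = 0.05264.
Logarithmic decrement δ = 2πζ/√(1 − ζ²) = 2π × 0.05264/√(1 − 0.00277) = 0.3312.
After n cycles, x_n/x₀ = e^(−nδ), so x_5 = 6.02 × e^(−5 × 0.3312) = 6.02 × 0.1909 = 1.149 mm.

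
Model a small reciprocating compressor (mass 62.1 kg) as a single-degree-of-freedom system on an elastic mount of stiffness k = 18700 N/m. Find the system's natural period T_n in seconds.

ω_n = √(k/m) = √(18700/62.1) = √301.1 = 17.35 rad/s.
T_n = 2π/ω_n = 6.283/17.35 = 0.3621 s.

0.362 s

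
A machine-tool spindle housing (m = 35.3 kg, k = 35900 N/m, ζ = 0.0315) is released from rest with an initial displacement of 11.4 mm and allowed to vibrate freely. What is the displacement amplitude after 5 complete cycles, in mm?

Logarithmic decrement δ = 2πζ/√(1 − ζ²) = 2π × 0.03150/√(1 − 0.000992) = 0.1980.
After n cycles, x_n/x₀ = e^(−nδ), so x_5 = 11.4 × e^(−5 × 0.1980) = 11.4 × 0.3715 = 4.236 mm.

4.24 mm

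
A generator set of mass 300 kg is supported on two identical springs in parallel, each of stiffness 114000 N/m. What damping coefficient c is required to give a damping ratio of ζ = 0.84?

13900 N·s/m

Parallel springs add: k_eq = 2 × 114000 = 228000 N/m.
c_c = 2√(k_eq·m) = 2√(228000 × 300) = 16540 N·s/m.
c = ζ·c_c = 0.84 × 16540 = 13890 N·s/m.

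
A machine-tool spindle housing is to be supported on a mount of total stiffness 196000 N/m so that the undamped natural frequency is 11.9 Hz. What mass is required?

ω_n = 2πf_n = 2π × 11.9 = 74.77 rad/s.
m = k/ω_n² = 196000/74.77² = 196000/5591 = 35.06 kg.

35.1 kg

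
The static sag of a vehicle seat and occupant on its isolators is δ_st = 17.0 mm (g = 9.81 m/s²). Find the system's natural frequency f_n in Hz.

ω_n = √(g/δ_st) = √(9.81/0.0170) = √577.1 = 24.02 rad/s.
f_n = ω_n/(2π) = 24.02/6.283 = 3.823 Hz.

3.82 Hz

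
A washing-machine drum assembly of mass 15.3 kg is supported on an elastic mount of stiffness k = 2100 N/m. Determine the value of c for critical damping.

358 N·s/m

c_c = 2√(k·m) = 2√(2100 × 15.3) = 2 × 179.2 = 358.5 N·s/m.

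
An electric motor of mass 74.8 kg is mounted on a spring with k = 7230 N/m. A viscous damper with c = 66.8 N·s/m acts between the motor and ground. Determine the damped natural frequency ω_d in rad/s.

9.82 rad/s

ω_n = √(k/m) = √(7230/74.8) = 9.831 rad/s.
Critical damping c_c = 2√(k·m) = 2√(7230 × 74.8) = 1471 N·s/m, so ζ = c/c_c = 66.8/1471 = 0.04542.
ω_d = ω_n√(1 − ζ²) = 9.831 × √(1 − 0.00206) = 9.821 rad/s.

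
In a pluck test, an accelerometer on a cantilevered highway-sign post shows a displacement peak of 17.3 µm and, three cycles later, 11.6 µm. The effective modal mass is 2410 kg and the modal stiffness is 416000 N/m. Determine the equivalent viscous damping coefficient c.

1340 N·s/m

Logarithmic decrement δ = (1/n)·ln(x₀/x_n) = (1/3)·ln(17.3/11.6) = (1/3)·ln(1.491) = 0.1332.
ζ = δ/√(4π² + δ²) = 0.1332/√(39.48 + 0.0178) = 0.1332/6.285 = 0.02120.
c = ζ · 2√(km) = 0.02120 × 2√(416000 × 2410) = 0.02120 × 63330 = 1343 N·s/m.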